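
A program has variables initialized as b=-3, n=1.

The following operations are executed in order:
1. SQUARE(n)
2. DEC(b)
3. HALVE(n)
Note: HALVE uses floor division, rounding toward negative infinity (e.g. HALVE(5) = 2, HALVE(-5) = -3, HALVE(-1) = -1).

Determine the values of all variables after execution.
{b: -4, n: 0}

Step-by-step execution:
Initial: b=-3, n=1
After step 1 (SQUARE(n)): b=-3, n=1
After step 2 (DEC(b)): b=-4, n=1
After step 3 (HALVE(n)): b=-4, n=0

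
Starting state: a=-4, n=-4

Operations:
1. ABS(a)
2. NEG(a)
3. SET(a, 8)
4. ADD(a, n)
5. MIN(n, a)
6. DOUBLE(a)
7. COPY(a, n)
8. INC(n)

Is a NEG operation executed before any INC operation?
Yes

First NEG: step 2
First INC: step 8
Since 2 < 8, NEG comes first.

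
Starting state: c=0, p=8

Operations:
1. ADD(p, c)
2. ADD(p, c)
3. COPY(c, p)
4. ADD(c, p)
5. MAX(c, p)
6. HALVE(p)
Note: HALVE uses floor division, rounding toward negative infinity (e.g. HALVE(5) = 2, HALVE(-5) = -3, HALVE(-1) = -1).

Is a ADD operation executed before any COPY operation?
Yes

First ADD: step 1
First COPY: step 3
Since 1 < 3, ADD comes first.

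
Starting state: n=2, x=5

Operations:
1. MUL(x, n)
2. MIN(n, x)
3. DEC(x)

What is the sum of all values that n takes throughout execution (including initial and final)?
8

Values of n at each step:
Initial: n = 2
After step 1: n = 2
After step 2: n = 2
After step 3: n = 2
Sum = 2 + 2 + 2 + 2 = 8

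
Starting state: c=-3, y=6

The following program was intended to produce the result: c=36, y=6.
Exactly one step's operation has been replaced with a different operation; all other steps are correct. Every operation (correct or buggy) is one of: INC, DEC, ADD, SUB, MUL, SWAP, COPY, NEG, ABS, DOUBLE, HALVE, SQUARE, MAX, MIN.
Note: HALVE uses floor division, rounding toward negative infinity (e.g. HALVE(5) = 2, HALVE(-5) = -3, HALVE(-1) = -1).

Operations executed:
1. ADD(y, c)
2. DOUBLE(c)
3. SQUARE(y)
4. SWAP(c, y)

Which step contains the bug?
Step 1

Trace with buggy code:
Initial: c=-3, y=6
After step 1: c=-3, y=3
After step 2: c=-6, y=3
After step 3: c=-6, y=9
After step 4: c=9, y=-6
Actual final c=9, y=-6 ≠ expected c=36, y=6.
Step 1 is the only position where a single-operation replacement can produce the expected result.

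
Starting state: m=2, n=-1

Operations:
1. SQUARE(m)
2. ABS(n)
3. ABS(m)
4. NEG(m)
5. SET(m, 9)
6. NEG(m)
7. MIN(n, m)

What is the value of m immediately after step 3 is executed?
m = 4

Tracing m through execution:
Initial: m = 2
After step 1 (SQUARE(m)): m = 4
After step 2 (ABS(n)): m = 4
After step 3 (ABS(m)): m = 4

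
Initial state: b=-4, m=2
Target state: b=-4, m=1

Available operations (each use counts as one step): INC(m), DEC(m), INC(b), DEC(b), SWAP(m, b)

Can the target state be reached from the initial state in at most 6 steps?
Yes

Path (1 step): DEC(m)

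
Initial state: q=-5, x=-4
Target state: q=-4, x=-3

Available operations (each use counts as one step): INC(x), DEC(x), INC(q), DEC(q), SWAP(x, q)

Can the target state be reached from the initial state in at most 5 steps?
Yes

Path (2 steps): INC(x) → INC(q)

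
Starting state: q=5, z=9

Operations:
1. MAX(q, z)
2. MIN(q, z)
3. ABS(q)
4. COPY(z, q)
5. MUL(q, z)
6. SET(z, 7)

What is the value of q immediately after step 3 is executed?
q = 9

Tracing q through execution:
Initial: q = 5
After step 1 (MAX(q, z)): q = 9
After step 2 (MIN(q, z)): q = 9
After step 3 (ABS(q)): q = 9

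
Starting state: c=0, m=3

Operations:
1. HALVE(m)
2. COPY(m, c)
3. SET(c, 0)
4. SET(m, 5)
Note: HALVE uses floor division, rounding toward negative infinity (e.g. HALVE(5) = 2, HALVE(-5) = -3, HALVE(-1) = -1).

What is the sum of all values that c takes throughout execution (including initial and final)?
0

Values of c at each step:
Initial: c = 0
After step 1: c = 0
After step 2: c = 0
After step 3: c = 0
After step 4: c = 0
Sum = 0 + 0 + 0 + 0 + 0 = 0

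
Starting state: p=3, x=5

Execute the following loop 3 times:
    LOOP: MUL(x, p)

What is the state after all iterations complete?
p=3, x=135

Iteration trace:
Start: p=3, x=5
After iteration 1: p=3, x=15
After iteration 2: p=3, x=45
After iteration 3: p=3, x=135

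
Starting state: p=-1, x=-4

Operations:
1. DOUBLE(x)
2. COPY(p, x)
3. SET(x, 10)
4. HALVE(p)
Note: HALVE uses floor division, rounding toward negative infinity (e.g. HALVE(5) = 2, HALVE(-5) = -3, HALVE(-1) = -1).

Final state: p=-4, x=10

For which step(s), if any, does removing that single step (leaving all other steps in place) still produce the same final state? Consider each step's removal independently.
None - removing any single step changes the final result

Testing removal of each single step:
Without step 1: final = p=-2, x=10 (different)
Without step 2: final = p=-1, x=10 (different)
Without step 3: final = p=-4, x=-8 (different)
Without step 4: final = p=-8, x=10 (different)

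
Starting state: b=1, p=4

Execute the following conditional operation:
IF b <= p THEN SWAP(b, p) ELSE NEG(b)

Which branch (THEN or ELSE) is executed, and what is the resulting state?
Branch: THEN, Final state: b=4, p=1

Evaluating condition: b <= p
b = 1, p = 4
Condition is True, so THEN branch executes
After SWAP(b, p): b=4, p=1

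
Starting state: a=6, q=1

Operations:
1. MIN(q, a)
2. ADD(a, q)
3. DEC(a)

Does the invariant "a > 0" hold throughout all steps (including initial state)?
Yes

The invariant holds at every step.

State at each step:
Initial: a=6, q=1
After step 1: a=6, q=1
After step 2: a=7, q=1
After step 3: a=6, q=1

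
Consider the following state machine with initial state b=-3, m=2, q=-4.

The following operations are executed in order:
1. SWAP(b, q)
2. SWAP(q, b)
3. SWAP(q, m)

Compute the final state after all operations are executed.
{b: -3, m: -4, q: 2}

Step-by-step execution:
Initial: b=-3, m=2, q=-4
After step 1 (SWAP(b, q)): b=-4, m=2, q=-3
After step 2 (SWAP(q, b)): b=-3, m=2, q=-4
After step 3 (SWAP(q, m)): b=-3, m=-4, q=2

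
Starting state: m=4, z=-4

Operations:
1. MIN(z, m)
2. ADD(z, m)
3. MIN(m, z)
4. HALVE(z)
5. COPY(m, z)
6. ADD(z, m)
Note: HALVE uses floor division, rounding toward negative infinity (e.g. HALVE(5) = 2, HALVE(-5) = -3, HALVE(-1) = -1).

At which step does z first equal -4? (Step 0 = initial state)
Step 0

Tracing z:
Initial: z = -4 ← first occurrence
After step 1: z = -4
After step 2: z = 0
After step 3: z = 0
After step 4: z = 0
After step 5: z = 0
After step 6: z = 0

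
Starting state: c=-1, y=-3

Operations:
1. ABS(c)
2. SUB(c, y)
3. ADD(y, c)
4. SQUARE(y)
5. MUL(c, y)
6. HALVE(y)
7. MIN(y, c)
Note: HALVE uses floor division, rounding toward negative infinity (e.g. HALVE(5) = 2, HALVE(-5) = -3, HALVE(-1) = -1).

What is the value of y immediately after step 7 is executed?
y = 0

Tracing y through execution:
Initial: y = -3
After step 1 (ABS(c)): y = -3
After step 2 (SUB(c, y)): y = -3
After step 3 (ADD(y, c)): y = 1
After step 4 (SQUARE(y)): y = 1
After step 5 (MUL(c, y)): y = 1
After step 6 (HALVE(y)): y = 0
After step 7 (MIN(y, c)): y = 0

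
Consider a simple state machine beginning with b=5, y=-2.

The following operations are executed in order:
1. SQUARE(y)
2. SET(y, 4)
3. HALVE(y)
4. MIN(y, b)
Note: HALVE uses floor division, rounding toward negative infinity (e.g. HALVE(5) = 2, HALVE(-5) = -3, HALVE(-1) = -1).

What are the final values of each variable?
{b: 5, y: 2}

Step-by-step execution:
Initial: b=5, y=-2
After step 1 (SQUARE(y)): b=5, y=4
After step 2 (SET(y, 4)): b=5, y=4
After step 3 (HALVE(y)): b=5, y=2
After step 4 (MIN(y, b)): b=5, y=2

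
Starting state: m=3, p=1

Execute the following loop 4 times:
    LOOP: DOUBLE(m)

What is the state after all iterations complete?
m=48, p=1

Iteration trace:
Start: m=3, p=1
After iteration 1: m=6, p=1
After iteration 2: m=12, p=1
After iteration 3: m=24, p=1
After iteration 4: m=48, p=1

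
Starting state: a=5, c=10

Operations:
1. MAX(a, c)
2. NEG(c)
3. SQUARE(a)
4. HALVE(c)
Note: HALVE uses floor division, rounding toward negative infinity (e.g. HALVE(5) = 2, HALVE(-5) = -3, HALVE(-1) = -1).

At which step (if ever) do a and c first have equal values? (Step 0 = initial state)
Step 1

a and c first become equal after step 1.

Comparing values at each step:
Initial: a=5, c=10
After step 1: a=10, c=10 ← equal!
After step 2: a=10, c=-10
After step 3: a=100, c=-10
After step 4: a=100, c=-5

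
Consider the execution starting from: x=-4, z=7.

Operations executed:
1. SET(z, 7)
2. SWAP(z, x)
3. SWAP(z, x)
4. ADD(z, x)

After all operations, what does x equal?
x = -4

Tracing execution:
Step 1: SET(z, 7) → x = -4
Step 2: SWAP(z, x) → x = 7
Step 3: SWAP(z, x) → x = -4
Step 4: ADD(z, x) → x = -4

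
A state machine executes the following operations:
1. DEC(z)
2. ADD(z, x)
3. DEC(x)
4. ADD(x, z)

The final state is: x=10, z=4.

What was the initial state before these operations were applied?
x=7, z=-2

Working backwards:
Final state: x=10, z=4
Before step 4 (ADD(x, z)): x=6, z=4
Before step 3 (DEC(x)): x=7, z=4
Before step 2 (ADD(z, x)): x=7, z=-3
Before step 1 (DEC(z)): x=7, z=-2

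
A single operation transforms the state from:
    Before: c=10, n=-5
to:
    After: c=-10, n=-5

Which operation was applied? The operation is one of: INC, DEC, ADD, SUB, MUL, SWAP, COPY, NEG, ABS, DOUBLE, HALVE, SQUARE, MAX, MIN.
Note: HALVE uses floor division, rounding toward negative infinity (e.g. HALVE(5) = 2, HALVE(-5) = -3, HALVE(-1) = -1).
NEG(c)

Analyzing the change:
Before: c=10, n=-5
After: c=-10, n=-5
Variable c changed from 10 to -10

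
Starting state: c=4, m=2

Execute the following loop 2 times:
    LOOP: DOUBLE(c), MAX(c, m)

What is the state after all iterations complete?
c=16, m=2

Iteration trace:
Start: c=4, m=2
After iteration 1: c=8, m=2
After iteration 2: c=16, m=2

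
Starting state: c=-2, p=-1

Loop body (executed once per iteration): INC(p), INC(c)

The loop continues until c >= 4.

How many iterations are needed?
6

Tracing iterations:
Initial: c=-2, p=-1
After iteration 1: c=-1, p=0
After iteration 2: c=0, p=1
After iteration 3: c=1, p=2
After iteration 4: c=2, p=3
After iteration 5: c=3, p=4
After iteration 6: c=4, p=5
c >= 4 now holds, so the loop exits after 6 iterations.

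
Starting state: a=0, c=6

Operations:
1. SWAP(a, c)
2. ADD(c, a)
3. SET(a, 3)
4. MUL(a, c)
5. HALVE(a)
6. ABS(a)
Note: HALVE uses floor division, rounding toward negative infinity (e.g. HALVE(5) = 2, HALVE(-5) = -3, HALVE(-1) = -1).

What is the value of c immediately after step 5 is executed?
c = 6

Tracing c through execution:
Initial: c = 6
After step 1 (SWAP(a, c)): c = 0
After step 2 (ADD(c, a)): c = 6
After step 3 (SET(a, 3)): c = 6
After step 4 (MUL(a, c)): c = 6
After step 5 (HALVE(a)): c = 6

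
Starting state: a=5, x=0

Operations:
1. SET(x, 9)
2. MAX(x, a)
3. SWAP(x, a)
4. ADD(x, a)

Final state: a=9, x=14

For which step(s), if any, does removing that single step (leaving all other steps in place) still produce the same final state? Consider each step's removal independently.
Step(s) 2

Testing removal of each single step:
Without step 1: final = a=5, x=10 (different)
Without step 2: final = a=9, x=14 (same)
Without step 3: final = a=5, x=14 (different)
Without step 4: final = a=9, x=5 (different)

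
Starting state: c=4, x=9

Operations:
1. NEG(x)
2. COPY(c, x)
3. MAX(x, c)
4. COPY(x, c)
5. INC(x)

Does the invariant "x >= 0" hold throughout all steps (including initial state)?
No, violated after step 1

The invariant is violated after step 1.

State at each step:
Initial: c=4, x=9
After step 1: c=4, x=-9
After step 2: c=-9, x=-9
After step 3: c=-9, x=-9
After step 4: c=-9, x=-9
After step 5: c=-9, x=-8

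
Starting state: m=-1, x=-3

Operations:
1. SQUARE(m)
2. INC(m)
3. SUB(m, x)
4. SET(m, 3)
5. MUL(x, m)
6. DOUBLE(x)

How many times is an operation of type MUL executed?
1

Counting MUL operations:
Step 5: MUL(x, m) ← MUL
Total: 1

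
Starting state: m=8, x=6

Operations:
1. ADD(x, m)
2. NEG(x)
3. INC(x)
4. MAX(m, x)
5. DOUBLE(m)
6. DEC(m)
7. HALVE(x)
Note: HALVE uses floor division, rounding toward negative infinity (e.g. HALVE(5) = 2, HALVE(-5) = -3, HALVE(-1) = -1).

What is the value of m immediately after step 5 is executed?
m = 16

Tracing m through execution:
Initial: m = 8
After step 1 (ADD(x, m)): m = 8
After step 2 (NEG(x)): m = 8
After step 3 (INC(x)): m = 8
After step 4 (MAX(m, x)): m = 8
After step 5 (DOUBLE(m)): m = 16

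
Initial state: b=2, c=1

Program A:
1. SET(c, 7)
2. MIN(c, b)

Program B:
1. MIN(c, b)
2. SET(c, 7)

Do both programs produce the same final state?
No

Program A final state: b=2, c=2
Program B final state: b=2, c=7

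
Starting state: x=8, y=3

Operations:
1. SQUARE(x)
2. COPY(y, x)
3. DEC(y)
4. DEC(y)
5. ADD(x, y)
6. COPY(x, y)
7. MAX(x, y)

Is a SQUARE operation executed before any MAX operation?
Yes

First SQUARE: step 1
First MAX: step 7
Since 1 < 7, SQUARE comes first.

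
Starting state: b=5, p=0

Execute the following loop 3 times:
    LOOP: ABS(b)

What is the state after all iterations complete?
b=5, p=0

Iteration trace:
Start: b=5, p=0
After iteration 1: b=5, p=0
After iteration 2: b=5, p=0
After iteration 3: b=5, p=0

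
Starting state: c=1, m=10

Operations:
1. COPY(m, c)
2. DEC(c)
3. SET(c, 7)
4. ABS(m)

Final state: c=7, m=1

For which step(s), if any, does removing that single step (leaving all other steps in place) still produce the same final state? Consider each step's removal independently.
Step(s) 2, 4

Testing removal of each single step:
Without step 1: final = c=7, m=10 (different)
Without step 2: final = c=7, m=1 (same)
Without step 3: final = c=0, m=1 (different)
Without step 4: final = c=7, m=1 (same)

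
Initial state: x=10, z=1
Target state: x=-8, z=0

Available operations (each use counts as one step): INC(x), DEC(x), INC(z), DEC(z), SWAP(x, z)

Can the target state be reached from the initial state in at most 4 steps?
No

The target state cannot be reached within 4 steps.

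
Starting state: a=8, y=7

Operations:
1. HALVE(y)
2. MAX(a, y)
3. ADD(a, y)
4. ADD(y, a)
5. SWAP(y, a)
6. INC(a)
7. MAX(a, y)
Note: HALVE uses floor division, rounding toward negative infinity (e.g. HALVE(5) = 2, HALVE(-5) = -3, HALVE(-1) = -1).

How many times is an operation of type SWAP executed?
1

Counting SWAP operations:
Step 5: SWAP(y, a) ← SWAP
Total: 1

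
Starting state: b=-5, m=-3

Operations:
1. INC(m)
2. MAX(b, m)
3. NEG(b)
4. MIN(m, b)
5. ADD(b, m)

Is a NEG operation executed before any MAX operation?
No

First NEG: step 3
First MAX: step 2
Since 3 > 2, MAX comes first.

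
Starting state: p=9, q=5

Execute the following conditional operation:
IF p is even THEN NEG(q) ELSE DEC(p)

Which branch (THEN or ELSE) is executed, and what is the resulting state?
Branch: ELSE, Final state: p=8, q=5

Evaluating condition: p is even
Condition is False, so ELSE branch executes
After DEC(p): p=8, q=5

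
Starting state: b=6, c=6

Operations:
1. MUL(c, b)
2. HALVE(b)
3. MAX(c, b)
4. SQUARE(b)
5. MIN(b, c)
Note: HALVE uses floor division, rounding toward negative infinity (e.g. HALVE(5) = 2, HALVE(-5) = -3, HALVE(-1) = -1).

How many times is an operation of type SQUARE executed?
1

Counting SQUARE operations:
Step 4: SQUARE(b) ← SQUARE
Total: 1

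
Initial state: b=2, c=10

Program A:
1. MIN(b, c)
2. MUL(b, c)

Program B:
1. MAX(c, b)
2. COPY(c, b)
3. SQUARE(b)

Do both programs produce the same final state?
No

Program A final state: b=20, c=10
Program B final state: b=4, c=2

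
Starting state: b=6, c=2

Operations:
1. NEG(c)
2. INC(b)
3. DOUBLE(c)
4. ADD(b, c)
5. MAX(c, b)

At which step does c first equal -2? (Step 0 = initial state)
Step 1

Tracing c:
Initial: c = 2
After step 1: c = -2 ← first occurrence
After step 2: c = -2
After step 3: c = -4
After step 4: c = -4
After step 5: c = 3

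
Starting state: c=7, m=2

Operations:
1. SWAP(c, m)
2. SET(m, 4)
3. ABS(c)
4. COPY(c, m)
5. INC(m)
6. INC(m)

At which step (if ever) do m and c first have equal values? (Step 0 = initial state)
Step 4

m and c first become equal after step 4.

Comparing values at each step:
Initial: m=2, c=7
After step 1: m=7, c=2
After step 2: m=4, c=2
After step 3: m=4, c=2
After step 4: m=4, c=4 ← equal!
After step 5: m=5, c=4
After step 6: m=6, c=4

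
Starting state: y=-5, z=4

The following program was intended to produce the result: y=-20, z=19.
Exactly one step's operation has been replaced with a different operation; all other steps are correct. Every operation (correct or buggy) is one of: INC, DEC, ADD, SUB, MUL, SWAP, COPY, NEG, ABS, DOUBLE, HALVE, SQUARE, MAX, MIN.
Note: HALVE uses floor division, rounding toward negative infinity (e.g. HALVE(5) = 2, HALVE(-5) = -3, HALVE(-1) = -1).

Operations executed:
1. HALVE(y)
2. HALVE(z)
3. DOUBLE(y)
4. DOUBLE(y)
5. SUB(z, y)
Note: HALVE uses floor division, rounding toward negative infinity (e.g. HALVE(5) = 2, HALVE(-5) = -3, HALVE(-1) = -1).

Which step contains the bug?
Step 1

Trace with buggy code:
Initial: y=-5, z=4
After step 1: y=-3, z=4
After step 2: y=-3, z=2
After step 3: y=-6, z=2
After step 4: y=-12, z=2
After step 5: y=-12, z=14
Actual final y=-12, z=14 ≠ expected y=-20, z=19.
Step 1 is the only position where a single-operation replacement can produce the expected result.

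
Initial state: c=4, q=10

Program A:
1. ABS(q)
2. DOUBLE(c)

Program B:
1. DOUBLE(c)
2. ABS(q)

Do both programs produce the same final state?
Yes

Program A final state: c=8, q=10
Program B final state: c=8, q=10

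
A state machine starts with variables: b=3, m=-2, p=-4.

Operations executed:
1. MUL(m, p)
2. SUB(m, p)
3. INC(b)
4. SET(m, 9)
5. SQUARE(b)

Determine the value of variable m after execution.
m = 9

Tracing execution:
Step 1: MUL(m, p) → m = 8
Step 2: SUB(m, p) → m = 12
Step 3: INC(b) → m = 12
Step 4: SET(m, 9) → m = 9
Step 5: SQUARE(b) → m = 9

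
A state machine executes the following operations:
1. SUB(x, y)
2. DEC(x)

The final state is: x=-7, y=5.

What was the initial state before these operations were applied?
x=-1, y=5

Working backwards:
Final state: x=-7, y=5
Before step 2 (DEC(x)): x=-6, y=5
Before step 1 (SUB(x, y)): x=-1, y=5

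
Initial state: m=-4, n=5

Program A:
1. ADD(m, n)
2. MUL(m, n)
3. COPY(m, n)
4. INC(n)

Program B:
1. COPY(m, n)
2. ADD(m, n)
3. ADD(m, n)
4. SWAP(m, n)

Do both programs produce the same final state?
No

Program A final state: m=5, n=6
Program B final state: m=5, n=15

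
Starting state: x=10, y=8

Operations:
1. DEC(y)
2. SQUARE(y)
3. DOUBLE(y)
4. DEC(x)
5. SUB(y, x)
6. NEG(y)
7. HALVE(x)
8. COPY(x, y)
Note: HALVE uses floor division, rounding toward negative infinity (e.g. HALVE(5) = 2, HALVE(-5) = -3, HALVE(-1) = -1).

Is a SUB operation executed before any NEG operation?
Yes

First SUB: step 5
First NEG: step 6
Since 5 < 6, SUB comes first.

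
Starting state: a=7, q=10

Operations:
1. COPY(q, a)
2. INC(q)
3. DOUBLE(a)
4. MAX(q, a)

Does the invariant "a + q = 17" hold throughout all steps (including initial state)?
No, violated after step 1

The invariant is violated after step 1.

State at each step:
Initial: a=7, q=10
After step 1: a=7, q=7
After step 2: a=7, q=8
After step 3: a=14, q=8
After step 4: a=14, q=14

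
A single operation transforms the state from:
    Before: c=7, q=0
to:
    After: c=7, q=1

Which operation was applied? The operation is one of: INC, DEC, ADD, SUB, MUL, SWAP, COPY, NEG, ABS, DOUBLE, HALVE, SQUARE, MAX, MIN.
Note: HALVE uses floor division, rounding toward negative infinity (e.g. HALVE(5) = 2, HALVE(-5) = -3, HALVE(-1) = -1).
INC(q)

Analyzing the change:
Before: c=7, q=0
After: c=7, q=1
Variable q changed from 0 to 1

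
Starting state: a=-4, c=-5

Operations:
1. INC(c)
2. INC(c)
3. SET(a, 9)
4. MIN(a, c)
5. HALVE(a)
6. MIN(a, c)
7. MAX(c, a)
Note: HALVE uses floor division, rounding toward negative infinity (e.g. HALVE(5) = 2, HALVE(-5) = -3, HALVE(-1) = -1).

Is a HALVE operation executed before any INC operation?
No

First HALVE: step 5
First INC: step 1
Since 5 > 1, INC comes first.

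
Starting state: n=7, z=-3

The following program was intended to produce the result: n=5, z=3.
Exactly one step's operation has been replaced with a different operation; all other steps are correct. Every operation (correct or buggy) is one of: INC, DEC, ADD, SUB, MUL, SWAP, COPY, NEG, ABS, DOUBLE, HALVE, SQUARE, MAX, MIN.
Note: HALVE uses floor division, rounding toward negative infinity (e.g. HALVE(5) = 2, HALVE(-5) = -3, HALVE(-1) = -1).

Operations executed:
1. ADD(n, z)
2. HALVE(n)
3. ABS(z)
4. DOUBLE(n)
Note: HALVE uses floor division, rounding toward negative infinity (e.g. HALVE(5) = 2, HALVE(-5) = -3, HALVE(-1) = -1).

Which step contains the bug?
Step 4

Trace with buggy code:
Initial: n=7, z=-3
After step 1: n=4, z=-3
After step 2: n=2, z=-3
After step 3: n=2, z=3
After step 4: n=4, z=3
Actual final n=4, z=3 ≠ expected n=5, z=3.
Step 4 is the only position where a single-operation replacement can produce the expected result.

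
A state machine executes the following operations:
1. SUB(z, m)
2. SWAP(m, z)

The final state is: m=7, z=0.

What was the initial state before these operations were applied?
m=0, z=7

Working backwards:
Final state: m=7, z=0
Before step 2 (SWAP(m, z)): m=0, z=7
Before step 1 (SUB(z, m)): m=0, z=7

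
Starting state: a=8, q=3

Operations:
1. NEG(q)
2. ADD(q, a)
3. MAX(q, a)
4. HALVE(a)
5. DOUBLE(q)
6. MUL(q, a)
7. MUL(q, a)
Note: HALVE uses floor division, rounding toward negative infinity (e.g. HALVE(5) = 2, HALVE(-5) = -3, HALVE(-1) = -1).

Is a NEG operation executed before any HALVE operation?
Yes

First NEG: step 1
First HALVE: step 4
Since 1 < 4, NEG comes first.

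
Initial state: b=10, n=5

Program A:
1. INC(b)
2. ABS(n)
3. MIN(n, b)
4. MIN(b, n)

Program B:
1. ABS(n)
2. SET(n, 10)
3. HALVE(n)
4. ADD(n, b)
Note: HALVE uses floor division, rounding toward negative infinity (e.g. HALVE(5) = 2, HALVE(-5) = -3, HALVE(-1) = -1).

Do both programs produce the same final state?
No

Program A final state: b=5, n=5
Program B final state: b=10, n=15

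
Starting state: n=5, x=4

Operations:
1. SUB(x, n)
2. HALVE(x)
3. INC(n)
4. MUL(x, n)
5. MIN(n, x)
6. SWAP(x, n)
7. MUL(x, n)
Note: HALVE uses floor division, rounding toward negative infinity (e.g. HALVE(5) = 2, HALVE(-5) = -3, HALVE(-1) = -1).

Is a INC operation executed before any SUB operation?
No

First INC: step 3
First SUB: step 1
Since 3 > 1, SUB comes first.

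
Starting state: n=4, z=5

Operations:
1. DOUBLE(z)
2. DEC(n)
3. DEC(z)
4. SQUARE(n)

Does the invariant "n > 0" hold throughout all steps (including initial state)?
Yes

The invariant holds at every step.

State at each step:
Initial: n=4, z=5
After step 1: n=4, z=10
After step 2: n=3, z=10
After step 3: n=3, z=9
After step 4: n=9, z=9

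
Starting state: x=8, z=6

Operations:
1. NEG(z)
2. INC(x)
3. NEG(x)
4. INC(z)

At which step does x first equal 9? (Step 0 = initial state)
Step 2

Tracing x:
Initial: x = 8
After step 1: x = 8
After step 2: x = 9 ← first occurrence
After step 3: x = -9
After step 4: x = -9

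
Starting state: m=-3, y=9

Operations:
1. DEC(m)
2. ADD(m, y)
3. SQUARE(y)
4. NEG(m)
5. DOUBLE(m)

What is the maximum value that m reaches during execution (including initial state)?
5

Values of m at each step:
Initial: m = -3
After step 1: m = -4
After step 2: m = 5 ← maximum
After step 3: m = 5
After step 4: m = -5
After step 5: m = -10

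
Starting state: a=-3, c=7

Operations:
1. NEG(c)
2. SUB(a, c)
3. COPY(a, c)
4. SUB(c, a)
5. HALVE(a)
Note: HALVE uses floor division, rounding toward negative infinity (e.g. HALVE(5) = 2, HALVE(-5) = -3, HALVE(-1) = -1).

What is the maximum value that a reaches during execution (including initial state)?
4

Values of a at each step:
Initial: a = -3
After step 1: a = -3
After step 2: a = 4 ← maximum
After step 3: a = -7
After step 4: a = -7
After step 5: a = -4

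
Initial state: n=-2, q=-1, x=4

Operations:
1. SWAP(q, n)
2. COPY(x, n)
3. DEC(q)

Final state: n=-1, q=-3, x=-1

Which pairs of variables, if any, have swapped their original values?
None

Comparing initial and final values:
n: -2 → -1
q: -1 → -3
x: 4 → -1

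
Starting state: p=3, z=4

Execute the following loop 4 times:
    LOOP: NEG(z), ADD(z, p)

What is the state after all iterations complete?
p=3, z=4

Iteration trace:
Start: p=3, z=4
After iteration 1: p=3, z=-1
After iteration 2: p=3, z=4
After iteration 3: p=3, z=-1
After iteration 4: p=3, z=4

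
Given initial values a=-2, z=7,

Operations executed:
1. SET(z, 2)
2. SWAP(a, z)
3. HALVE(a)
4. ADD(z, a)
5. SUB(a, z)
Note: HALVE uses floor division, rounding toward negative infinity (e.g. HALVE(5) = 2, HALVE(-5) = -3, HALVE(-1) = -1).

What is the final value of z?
z = -1

Tracing execution:
Step 1: SET(z, 2) → z = 2
Step 2: SWAP(a, z) → z = -2
Step 3: HALVE(a) → z = -2
Step 4: ADD(z, a) → z = -1
Step 5: SUB(a, z) → z = -1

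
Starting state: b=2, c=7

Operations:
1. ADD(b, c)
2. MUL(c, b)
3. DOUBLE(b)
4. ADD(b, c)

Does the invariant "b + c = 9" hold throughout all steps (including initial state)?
No, violated after step 1

The invariant is violated after step 1.

State at each step:
Initial: b=2, c=7
After step 1: b=9, c=7
After step 2: b=9, c=63
After step 3: b=18, c=63
After step 4: b=81, c=63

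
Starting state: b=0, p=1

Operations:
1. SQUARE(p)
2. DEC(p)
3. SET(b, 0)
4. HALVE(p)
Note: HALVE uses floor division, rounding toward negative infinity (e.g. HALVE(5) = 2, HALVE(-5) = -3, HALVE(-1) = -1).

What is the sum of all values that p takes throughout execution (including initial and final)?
2

Values of p at each step:
Initial: p = 1
After step 1: p = 1
After step 2: p = 0
After step 3: p = 0
After step 4: p = 0
Sum = 1 + 1 + 0 + 0 + 0 = 2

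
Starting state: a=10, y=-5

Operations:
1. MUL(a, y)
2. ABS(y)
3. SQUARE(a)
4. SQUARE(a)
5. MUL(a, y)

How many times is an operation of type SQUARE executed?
2

Counting SQUARE operations:
Step 3: SQUARE(a) ← SQUARE
Step 4: SQUARE(a) ← SQUARE
Total: 2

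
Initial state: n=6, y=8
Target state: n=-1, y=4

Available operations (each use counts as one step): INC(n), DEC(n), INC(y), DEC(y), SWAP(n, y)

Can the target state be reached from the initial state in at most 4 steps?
No

The target state cannot be reached within 4 steps.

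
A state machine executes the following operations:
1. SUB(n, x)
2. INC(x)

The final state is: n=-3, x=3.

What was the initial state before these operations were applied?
n=-1, x=2

Working backwards:
Final state: n=-3, x=3
Before step 2 (INC(x)): n=-3, x=2
Before step 1 (SUB(n, x)): n=-1, x=2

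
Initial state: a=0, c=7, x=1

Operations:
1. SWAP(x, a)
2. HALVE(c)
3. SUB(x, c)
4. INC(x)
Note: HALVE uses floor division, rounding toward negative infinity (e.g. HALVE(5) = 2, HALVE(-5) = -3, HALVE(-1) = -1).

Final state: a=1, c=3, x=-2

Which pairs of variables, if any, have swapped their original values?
None

Comparing initial and final values:
a: 0 → 1
x: 1 → -2
c: 7 → 3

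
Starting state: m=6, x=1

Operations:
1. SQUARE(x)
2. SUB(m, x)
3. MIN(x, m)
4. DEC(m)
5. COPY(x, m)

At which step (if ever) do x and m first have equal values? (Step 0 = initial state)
Step 5

x and m first become equal after step 5.

Comparing values at each step:
Initial: x=1, m=6
After step 1: x=1, m=6
After step 2: x=1, m=5
After step 3: x=1, m=5
After step 4: x=1, m=4
After step 5: x=4, m=4 ← equal!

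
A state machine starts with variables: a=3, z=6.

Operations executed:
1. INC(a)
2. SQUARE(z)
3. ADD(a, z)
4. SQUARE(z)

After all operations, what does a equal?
a = 40

Tracing execution:
Step 1: INC(a) → a = 4
Step 2: SQUARE(z) → a = 4
Step 3: ADD(a, z) → a = 40
Step 4: SQUARE(z) → a = 40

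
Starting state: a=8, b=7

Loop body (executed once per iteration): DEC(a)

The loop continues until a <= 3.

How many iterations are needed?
5

Tracing iterations:
Initial: a=8, b=7
After iteration 1: a=7, b=7
After iteration 2: a=6, b=7
After iteration 3: a=5, b=7
After iteration 4: a=4, b=7
After iteration 5: a=3, b=7
a <= 3 now holds, so the loop exits after 5 iterations.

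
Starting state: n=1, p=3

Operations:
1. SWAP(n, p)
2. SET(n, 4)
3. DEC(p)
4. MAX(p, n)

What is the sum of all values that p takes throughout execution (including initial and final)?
9

Values of p at each step:
Initial: p = 3
After step 1: p = 1
After step 2: p = 1
After step 3: p = 0
After step 4: p = 4
Sum = 3 + 1 + 1 + 0 + 4 = 9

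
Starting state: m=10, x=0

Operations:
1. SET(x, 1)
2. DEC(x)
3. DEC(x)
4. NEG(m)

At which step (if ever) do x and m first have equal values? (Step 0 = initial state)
Never

x and m never become equal during execution.

Comparing values at each step:
Initial: x=0, m=10
After step 1: x=1, m=10
After step 2: x=0, m=10
After step 3: x=-1, m=10
After step 4: x=-1, m=-10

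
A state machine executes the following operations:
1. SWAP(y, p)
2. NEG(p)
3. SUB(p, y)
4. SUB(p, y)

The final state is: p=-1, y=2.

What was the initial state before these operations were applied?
p=2, y=-3

Working backwards:
Final state: p=-1, y=2
Before step 4 (SUB(p, y)): p=1, y=2
Before step 3 (SUB(p, y)): p=3, y=2
Before step 2 (NEG(p)): p=-3, y=2
Before step 1 (SWAP(y, p)): p=2, y=-3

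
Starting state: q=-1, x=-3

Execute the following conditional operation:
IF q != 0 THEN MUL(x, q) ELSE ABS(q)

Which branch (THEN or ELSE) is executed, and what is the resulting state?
Branch: THEN, Final state: q=-1, x=3

Evaluating condition: q != 0
q = -1
Condition is True, so THEN branch executes
After MUL(x, q): q=-1, x=3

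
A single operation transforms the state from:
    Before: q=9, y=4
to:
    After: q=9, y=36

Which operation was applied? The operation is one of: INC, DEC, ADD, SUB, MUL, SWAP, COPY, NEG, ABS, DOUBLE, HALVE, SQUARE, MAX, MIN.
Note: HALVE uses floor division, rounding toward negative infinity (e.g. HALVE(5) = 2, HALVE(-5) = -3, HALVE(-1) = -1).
MUL(y, q)

Analyzing the change:
Before: q=9, y=4
After: q=9, y=36
Variable y changed from 4 to 36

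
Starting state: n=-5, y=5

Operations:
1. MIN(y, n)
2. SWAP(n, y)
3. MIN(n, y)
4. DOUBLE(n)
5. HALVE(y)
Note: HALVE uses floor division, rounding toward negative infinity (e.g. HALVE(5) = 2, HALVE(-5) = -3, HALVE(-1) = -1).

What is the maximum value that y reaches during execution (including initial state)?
5

Values of y at each step:
Initial: y = 5 ← maximum
After step 1: y = -5
After step 2: y = -5
After step 3: y = -5
After step 4: y = -5
After step 5: y = -3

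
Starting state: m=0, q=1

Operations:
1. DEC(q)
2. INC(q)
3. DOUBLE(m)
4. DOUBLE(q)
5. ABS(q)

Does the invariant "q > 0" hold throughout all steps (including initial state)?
No, violated after step 1

The invariant is violated after step 1.

State at each step:
Initial: m=0, q=1
After step 1: m=0, q=0
After step 2: m=0, q=1
After step 3: m=0, q=1
After step 4: m=0, q=2
After step 5: m=0, q=2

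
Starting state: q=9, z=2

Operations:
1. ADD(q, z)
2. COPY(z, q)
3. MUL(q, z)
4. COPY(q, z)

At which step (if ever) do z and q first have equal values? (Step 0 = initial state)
Step 2

z and q first become equal after step 2.

Comparing values at each step:
Initial: z=2, q=9
After step 1: z=2, q=11
After step 2: z=11, q=11 ← equal!
After step 3: z=11, q=121
After step 4: z=11, q=11 ← equal!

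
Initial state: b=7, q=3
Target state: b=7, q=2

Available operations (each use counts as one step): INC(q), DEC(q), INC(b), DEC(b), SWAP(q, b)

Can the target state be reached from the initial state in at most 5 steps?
Yes

Path (1 step): DEC(q)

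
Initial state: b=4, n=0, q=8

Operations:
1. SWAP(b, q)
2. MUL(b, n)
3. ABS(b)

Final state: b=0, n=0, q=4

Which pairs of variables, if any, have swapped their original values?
None

Comparing initial and final values:
b: 4 → 0
n: 0 → 0
q: 8 → 4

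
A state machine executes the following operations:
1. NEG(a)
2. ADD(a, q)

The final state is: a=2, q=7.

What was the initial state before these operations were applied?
a=5, q=7

Working backwards:
Final state: a=2, q=7
Before step 2 (ADD(a, q)): a=-5, q=7
Before step 1 (NEG(a)): a=5, q=7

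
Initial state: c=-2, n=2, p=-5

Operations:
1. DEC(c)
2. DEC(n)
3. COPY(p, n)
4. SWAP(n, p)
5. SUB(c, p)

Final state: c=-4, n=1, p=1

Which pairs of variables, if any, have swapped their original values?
None

Comparing initial and final values:
n: 2 → 1
c: -2 → -4
p: -5 → 1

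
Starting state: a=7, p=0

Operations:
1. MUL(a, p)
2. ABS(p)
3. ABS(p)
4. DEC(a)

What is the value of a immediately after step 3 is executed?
a = 0

Tracing a through execution:
Initial: a = 7
After step 1 (MUL(a, p)): a = 0
After step 2 (ABS(p)): a = 0
After step 3 (ABS(p)): a = 0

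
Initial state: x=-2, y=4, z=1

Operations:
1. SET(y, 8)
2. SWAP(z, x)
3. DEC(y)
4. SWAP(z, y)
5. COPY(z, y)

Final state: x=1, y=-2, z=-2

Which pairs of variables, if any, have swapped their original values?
(z, x)

Comparing initial and final values:
z: 1 → -2
x: -2 → 1
y: 4 → -2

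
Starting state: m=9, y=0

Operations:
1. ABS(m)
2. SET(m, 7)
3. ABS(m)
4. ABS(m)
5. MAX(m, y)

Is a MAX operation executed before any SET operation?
No

First MAX: step 5
First SET: step 2
Since 5 > 2, SET comes first.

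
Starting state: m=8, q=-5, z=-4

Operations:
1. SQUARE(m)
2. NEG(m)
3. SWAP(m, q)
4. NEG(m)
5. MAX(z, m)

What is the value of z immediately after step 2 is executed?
z = -4

Tracing z through execution:
Initial: z = -4
After step 1 (SQUARE(m)): z = -4
After step 2 (NEG(m)): z = -4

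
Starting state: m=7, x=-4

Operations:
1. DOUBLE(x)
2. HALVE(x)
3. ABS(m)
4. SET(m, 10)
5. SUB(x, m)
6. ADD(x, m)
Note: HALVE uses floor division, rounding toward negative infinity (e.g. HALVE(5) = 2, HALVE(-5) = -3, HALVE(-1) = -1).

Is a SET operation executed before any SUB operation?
Yes

First SET: step 4
First SUB: step 5
Since 4 < 5, SET comes first.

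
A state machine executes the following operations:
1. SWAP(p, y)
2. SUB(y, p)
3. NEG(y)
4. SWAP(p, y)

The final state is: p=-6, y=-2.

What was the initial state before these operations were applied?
p=4, y=-2

Working backwards:
Final state: p=-6, y=-2
Before step 4 (SWAP(p, y)): p=-2, y=-6
Before step 3 (NEG(y)): p=-2, y=6
Before step 2 (SUB(y, p)): p=-2, y=4
Before step 1 (SWAP(p, y)): p=4, y=-2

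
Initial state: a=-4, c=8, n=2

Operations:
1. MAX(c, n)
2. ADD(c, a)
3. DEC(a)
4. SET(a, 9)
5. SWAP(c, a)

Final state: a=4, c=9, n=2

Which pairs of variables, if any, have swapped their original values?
None

Comparing initial and final values:
n: 2 → 2
a: -4 → 4
c: 8 → 9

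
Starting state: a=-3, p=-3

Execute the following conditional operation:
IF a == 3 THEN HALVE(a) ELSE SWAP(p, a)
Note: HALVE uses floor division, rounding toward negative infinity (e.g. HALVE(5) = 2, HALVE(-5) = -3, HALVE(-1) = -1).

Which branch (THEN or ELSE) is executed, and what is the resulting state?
Branch: ELSE, Final state: a=-3, p=-3

Evaluating condition: a == 3
a = -3
Condition is False, so ELSE branch executes
After SWAP(p, a): a=-3, p=-3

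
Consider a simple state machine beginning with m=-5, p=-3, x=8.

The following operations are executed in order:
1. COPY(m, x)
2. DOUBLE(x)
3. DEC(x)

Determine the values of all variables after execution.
{m: 8, p: -3, x: 15}

Step-by-step execution:
Initial: m=-5, p=-3, x=8
After step 1 (COPY(m, x)): m=8, p=-3, x=8
After step 2 (DOUBLE(x)): m=8, p=-3, x=16
After step 3 (DEC(x)): m=8, p=-3, x=15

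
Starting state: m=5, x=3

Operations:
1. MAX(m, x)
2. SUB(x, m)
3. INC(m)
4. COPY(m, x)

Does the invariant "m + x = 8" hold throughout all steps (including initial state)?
No, violated after step 2

The invariant is violated after step 2.

State at each step:
Initial: m=5, x=3
After step 1: m=5, x=3
After step 2: m=5, x=-2
After step 3: m=6, x=-2
After step 4: m=-2, x=-2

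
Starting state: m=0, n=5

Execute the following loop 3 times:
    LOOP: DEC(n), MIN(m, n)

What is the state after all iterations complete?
m=0, n=2

Iteration trace:
Start: m=0, n=5
After iteration 1: m=0, n=4
After iteration 2: m=0, n=3
After iteration 3: m=0, n=2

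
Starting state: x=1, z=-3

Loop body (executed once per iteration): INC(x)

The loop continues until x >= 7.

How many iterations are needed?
6

Tracing iterations:
Initial: x=1, z=-3
After iteration 1: x=2, z=-3
After iteration 2: x=3, z=-3
After iteration 3: x=4, z=-3
After iteration 4: x=5, z=-3
After iteration 5: x=6, z=-3
After iteration 6: x=7, z=-3
x >= 7 now holds, so the loop exits after 6 iterations.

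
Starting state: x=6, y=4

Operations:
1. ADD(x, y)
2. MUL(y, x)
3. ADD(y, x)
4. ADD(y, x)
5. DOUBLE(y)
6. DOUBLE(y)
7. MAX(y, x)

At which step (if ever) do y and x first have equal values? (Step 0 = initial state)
Never

y and x never become equal during execution.

Comparing values at each step:
Initial: y=4, x=6
After step 1: y=4, x=10
After step 2: y=40, x=10
After step 3: y=50, x=10
After step 4: y=60, x=10
After step 5: y=120, x=10
After step 6: y=240, x=10
After step 7: y=240, x=10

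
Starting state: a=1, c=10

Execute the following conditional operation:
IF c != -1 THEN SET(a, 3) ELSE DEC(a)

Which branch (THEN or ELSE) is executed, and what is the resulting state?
Branch: THEN, Final state: a=3, c=10

Evaluating condition: c != -1
c = 10
Condition is True, so THEN branch executes
After SET(a, 3): a=3, c=10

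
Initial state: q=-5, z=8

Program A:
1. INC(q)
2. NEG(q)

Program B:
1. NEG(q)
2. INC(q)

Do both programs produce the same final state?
No

Program A final state: q=4, z=8
Program B final state: q=6, z=8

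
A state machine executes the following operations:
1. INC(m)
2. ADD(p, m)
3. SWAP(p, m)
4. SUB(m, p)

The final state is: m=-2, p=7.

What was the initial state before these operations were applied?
m=6, p=-2

Working backwards:
Final state: m=-2, p=7
Before step 4 (SUB(m, p)): m=5, p=7
Before step 3 (SWAP(p, m)): m=7, p=5
Before step 2 (ADD(p, m)): m=7, p=-2
Before step 1 (INC(m)): m=6, p=-2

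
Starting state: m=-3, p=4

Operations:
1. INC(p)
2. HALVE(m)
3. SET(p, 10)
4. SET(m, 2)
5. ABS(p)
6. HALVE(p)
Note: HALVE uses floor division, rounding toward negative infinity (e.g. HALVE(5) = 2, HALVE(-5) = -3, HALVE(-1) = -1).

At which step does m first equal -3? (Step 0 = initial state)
Step 0

Tracing m:
Initial: m = -3 ← first occurrence
After step 1: m = -3
After step 2: m = -2
After step 3: m = -2
After step 4: m = 2
After step 5: m = 2
After step 6: m = 2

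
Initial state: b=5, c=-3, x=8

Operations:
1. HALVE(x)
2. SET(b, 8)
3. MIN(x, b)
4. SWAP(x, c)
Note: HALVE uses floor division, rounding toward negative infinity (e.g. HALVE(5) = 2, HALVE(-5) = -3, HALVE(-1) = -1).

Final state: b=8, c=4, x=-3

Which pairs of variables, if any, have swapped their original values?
None

Comparing initial and final values:
b: 5 → 8
c: -3 → 4
x: 8 → -3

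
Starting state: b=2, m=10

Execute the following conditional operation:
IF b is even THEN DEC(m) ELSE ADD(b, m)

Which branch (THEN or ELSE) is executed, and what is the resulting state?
Branch: THEN, Final state: b=2, m=9

Evaluating condition: b is even
Condition is True, so THEN branch executes
After DEC(m): b=2, m=9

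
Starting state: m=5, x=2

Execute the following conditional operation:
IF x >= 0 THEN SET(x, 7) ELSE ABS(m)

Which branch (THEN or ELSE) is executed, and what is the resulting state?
Branch: THEN, Final state: m=5, x=7

Evaluating condition: x >= 0
x = 2
Condition is True, so THEN branch executes
After SET(x, 7): m=5, x=7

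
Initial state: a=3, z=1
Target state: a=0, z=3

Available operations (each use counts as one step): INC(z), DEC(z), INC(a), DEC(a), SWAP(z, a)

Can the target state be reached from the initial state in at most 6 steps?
Yes

Path (2 steps): DEC(z) → SWAP(z, a)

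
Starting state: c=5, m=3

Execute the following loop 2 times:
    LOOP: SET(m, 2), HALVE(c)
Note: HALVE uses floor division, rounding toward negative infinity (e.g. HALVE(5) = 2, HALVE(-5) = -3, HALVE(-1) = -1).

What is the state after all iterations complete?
c=1, m=2

Iteration trace:
Start: c=5, m=3
After iteration 1: c=2, m=2
After iteration 2: c=1, m=2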